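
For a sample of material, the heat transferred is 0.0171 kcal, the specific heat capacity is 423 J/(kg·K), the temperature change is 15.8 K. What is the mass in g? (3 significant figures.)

10.7 g

Rearranging Q = m·c·ΔT for m: m = Q/(c·ΔT).
Q = 0.0171 kcal = 71.55 J; c = 423 J/(kg·K); ΔT = 15.8 K.
m = 0.01071 kg
0.01071 kg × (1 g / 0.001000 kg) = 10.71 g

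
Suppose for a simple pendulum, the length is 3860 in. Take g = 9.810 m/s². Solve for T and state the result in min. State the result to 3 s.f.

0.331 min

Directly: T = 2π√(L/g).
L = 3860 in = 98.04 m; g = 9.810 m/s².
T = 19.86 s
19.86 s × (1 min / 60.00 s) = 0.3311 min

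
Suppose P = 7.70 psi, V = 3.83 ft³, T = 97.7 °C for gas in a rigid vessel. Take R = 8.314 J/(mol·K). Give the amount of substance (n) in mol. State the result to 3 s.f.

1.87 mol

Solving PV = nRT for n: n = PV/(RT).
P = 7.70 psi = 53090 Pa; V = 3.83 ft³ = 0.1085 m³; T = 97.7 °C = 370.8 K; R = 8.314 J/(mol·K).
n = 1.867 mol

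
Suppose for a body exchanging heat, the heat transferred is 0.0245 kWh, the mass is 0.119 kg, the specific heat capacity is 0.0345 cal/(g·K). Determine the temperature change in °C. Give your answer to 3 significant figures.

5130 °C

Rearranging: ΔT = Q/(m·c).
Q = 0.0245 kWh = 88200 J; m = 0.119 kg; c = 0.0345 cal/(g·K) = 144.3 J/(kg·K).
ΔT = 5135 K
Since 1 °C = 1 K, 5135 °C.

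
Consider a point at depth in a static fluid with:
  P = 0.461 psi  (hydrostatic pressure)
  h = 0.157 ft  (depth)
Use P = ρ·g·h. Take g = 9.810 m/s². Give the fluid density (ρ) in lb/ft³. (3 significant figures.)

Rearranging: ρ = P/(g·h).
P = 0.461 psi = 3178 Pa; h = 0.157 ft = 0.04785 m; g = 9.810 m/s².
ρ = 6771 kg/m³
6771 kg/m³ × (1 lb/ft³ / 16.02 kg/m³) = 422.7 lb/ft³

423 lb/ft³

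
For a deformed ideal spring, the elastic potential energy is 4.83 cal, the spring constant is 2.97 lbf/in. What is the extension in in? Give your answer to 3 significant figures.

11.0 in

Rearranging U = ½k·x² for x: x = √(2U/k).
U = 4.83 cal = 20.21 J; k = 2.97 lbf/in = 520.1 N/m.
x = 0.2788 m
0.2788 m × (1 in / 0.02540 m) = 10.97 in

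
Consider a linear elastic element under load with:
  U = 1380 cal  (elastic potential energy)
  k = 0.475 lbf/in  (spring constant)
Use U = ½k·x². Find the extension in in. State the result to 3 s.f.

464 in

Solving U = ½k·x² for x: x = √(2U/k).
U = 1380 cal = 5774 J; k = 0.475 lbf/in = 83.19 N/m.
x = 11.78 m
11.78 m × (1 in / 0.02540 m) = 463.9 in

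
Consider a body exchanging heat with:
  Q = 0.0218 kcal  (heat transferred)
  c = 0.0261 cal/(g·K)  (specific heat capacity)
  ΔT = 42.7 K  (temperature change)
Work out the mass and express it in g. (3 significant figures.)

19.6 g

Rearranging: m = Q/(c·ΔT).
Q = 0.0218 kcal = 91.21 J; c = 0.0261 cal/(g·K) = 109.2 J/(kg·K); ΔT = 42.7 K.
m = 0.01956 kg
0.01956 kg × (1 g / 0.001000 kg) = 19.56 g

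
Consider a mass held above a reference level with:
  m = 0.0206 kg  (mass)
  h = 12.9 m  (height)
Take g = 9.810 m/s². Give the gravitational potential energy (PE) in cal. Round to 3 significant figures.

Directly: PE = mgh.
m = 0.0206 kg; h = 12.9 m; g = 9.810 m/s².
PE = 2.607 J
2.607 J × (1 cal / 4.184 J) = 0.6231 cal

0.623 cal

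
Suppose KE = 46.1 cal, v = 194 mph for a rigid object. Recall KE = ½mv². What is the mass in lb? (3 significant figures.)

0.113 lb

Rearranging KE = ½mv² for m: m = 2·KE/v².
KE = 46.1 cal = 192.9 J; v = 194 mph = 86.73 m/s.
m = 0.05129 kg
0.05129 kg × (1 lb / 0.4536 kg) = 0.1131 lb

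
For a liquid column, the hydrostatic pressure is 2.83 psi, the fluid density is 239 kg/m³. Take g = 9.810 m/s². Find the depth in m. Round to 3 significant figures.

8.32 m

Rearranging P = ρ·g·h for h: h = P/(ρ·g).
P = 2.83 psi = 19512 Pa; ρ = 239 kg/m³; g = 9.810 m/s².
h = 8.322 m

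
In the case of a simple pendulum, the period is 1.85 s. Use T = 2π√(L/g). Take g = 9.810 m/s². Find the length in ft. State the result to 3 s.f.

2.79 ft

Rearranging T = 2π√(L/g) for L: L = g·(T/2π)².
T = 1.85 s; g = 9.810 m/s².
L = 0.8505 m
0.8505 m × (1 ft / 0.3048 m) = 2.790 ft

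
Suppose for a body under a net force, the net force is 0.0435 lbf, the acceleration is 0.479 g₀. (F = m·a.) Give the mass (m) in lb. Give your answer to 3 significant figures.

0.0908 lb

Rearranging: m = F/a.
F = 0.0435 lbf = 0.1935 N; a = 0.479 g₀ = 4.697 m/s².
m = 0.04119 kg
0.04119 kg × (1 lb / 0.4536 kg) = 0.09081 lb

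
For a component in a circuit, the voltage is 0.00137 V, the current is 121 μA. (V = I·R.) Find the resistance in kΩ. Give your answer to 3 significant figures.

0.0113 kΩ

Rearranging: R = V/I.
V = 0.00137 V; I = 121 μA = 1.210×10^-4 A.
R = 11.32 Ω
11.32 Ω × (1 kΩ / 1000 Ω) = 0.01132 kΩ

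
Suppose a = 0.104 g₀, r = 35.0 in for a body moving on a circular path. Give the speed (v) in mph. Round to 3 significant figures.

2.13 mph

Rearranging: v = √(a·r).
a = 0.104 g₀ = 1.020 m/s²; r = 35.0 in = 0.8890 m.
v = 0.9522 m/s
0.9522 m/s × (1 mph / 0.4470 m/s) = 2.130 mph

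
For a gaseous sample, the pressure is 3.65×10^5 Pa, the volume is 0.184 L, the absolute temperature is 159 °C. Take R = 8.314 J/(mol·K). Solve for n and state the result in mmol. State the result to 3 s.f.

18.7 mmol

From the ideal-gas law: n = PV/(RT).
P = 3.65×10^5 Pa; V = 0.184 L = 1.840×10^-4 m³; T = 159 °C = 432.1 K; R = 8.314 J/(mol·K).
n = 0.01869 mol
0.01869 mol × (1 mmol / 0.001000 mol) = 18.69 mmol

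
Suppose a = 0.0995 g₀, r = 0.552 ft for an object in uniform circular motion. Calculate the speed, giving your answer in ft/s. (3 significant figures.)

Rearranging a = v²/r for v: v = √(a·r).
a = 0.0995 g₀ = 0.9758 m/s²; r = 0.552 ft = 0.1682 m.
v = 0.4052 m/s
0.4052 m/s × (1 ft/s / 0.3048 m/s) = 1.329 ft/s

1.33 ft/s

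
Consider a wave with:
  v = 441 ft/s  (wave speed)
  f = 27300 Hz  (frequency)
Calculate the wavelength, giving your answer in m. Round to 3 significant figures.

0.00492 m

Rearranging v = f·λ for λ: λ = v/f.
v = 441 ft/s = 134.4 m/s; f = 27300 Hz.
λ = 0.004924 m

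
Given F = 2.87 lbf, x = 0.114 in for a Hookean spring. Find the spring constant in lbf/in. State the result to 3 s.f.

From Hooke's law: k = F/x.
F = 2.87 lbf = 12.77 N; x = 0.114 in = 0.002896 m.
k = 4409 N/m
4409 N/m × (1 lbf/in / 175.1 N/m) = 25.18 lbf/in

25.2 lbf/in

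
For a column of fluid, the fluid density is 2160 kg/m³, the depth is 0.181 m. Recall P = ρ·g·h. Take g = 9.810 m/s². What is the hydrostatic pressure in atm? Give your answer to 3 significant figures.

P is given directly by: P = ρgh.
ρ = 2160 kg/m³; h = 0.181 m; g = 9.810 m/s².
P = 3835 Pa
3835 Pa × (1 atm / 1.013×10^5 Pa) = 0.03785 atm

0.0379 atm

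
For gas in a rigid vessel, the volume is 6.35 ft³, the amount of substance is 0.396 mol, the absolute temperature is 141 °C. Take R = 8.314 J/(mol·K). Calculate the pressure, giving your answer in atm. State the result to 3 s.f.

P is given directly by: P = nRT/V.
V = 6.35 ft³ = 0.1798 m³; n = 0.396 mol; T = 141 °C = 414.1 K; R = 8.314 J/(mol·K).
P = 7583 Pa
7583 Pa × (1 atm / 1.013×10^5 Pa) = 0.07484 atm

0.0748 atm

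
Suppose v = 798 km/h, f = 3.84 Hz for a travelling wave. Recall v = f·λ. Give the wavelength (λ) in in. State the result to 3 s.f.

2270 in

Rearranging: λ = v/f.
v = 798 km/h = 221.7 m/s; f = 3.84 Hz.
λ = 57.73 m
57.73 m × (1 in / 0.02540 m) = 2273 in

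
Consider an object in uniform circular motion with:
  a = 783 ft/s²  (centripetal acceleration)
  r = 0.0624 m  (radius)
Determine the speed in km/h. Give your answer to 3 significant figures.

Rearranging a = v²/r for v: v = √(a·r).
a = 783 ft/s² = 238.7 m/s²; r = 0.0624 m.
v = 3.859 m/s
3.859 m/s × (1 km/h / 0.2778 m/s) = 13.89 km/h

13.9 km/h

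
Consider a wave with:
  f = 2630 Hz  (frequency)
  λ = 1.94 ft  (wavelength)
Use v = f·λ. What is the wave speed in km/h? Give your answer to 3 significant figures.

v is given directly by: v = fλ.
f = 2630 Hz; λ = 1.94 ft = 0.5913 m.
v = 1555 m/s
1555 m/s × (1 km/h / 0.2778 m/s) = 5599 km/h

5600 km/h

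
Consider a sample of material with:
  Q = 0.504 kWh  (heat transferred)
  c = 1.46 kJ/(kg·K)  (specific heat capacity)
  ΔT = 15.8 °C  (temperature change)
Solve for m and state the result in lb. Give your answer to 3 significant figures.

Rearranging: m = Q/(c·ΔT).
Q = 0.504 kWh = 1.814×10^6 J; c = 1.46 kJ/(kg·K) = 1460 J/(kg·K); ΔT = 15.8 °C = 15.80 K.
m = 78.65 kg
78.65 kg × (1 lb / 0.4536 kg) = 173.4 lb

173 lb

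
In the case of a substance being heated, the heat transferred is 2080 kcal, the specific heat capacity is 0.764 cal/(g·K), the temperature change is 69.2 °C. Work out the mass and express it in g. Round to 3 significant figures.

Solving Q = m·c·ΔT for m: m = Q/(c·ΔT).
Q = 2080 kcal = 8.703×10^6 J; c = 0.764 cal/(g·K) = 3197 J/(kg·K); ΔT = 69.2 °C = 69.20 K.
m = 39.34 kg
39.34 kg × (1 g / 0.001000 kg) = 39343 g

39300 g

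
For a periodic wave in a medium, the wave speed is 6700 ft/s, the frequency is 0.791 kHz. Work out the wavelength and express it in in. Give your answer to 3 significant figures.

102 in

Solving v = f·λ for λ: λ = v/f.
v = 6700 ft/s = 2042 m/s; f = 0.791 kHz = 791.0 Hz.
λ = 2.582 m
2.582 m × (1 in / 0.02540 m) = 101.6 in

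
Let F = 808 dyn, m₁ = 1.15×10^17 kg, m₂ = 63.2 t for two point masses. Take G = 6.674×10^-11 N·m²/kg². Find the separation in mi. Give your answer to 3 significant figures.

4810 mi

Solving F = G·m₁·m₂/r² for r: r = √(G·m₁m₂/F).
F = 808 dyn = 0.008080 N; m₁ = 1.15×10^17 kg; m₂ = 63.2 t = 63200 kg; G = 6.674×10^-11 N·m²/kg².
r = 7.748×10^6 m
7.748×10^6 m × (1 mi / 1609 m) = 4814 mi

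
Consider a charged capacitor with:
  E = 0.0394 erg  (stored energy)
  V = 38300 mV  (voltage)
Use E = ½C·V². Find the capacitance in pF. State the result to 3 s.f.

5.37 pF

Rearranging E = ½C·V² for C: C = 2E/V².
E = 0.0394 erg = 3.940×10^-9 J; V = 38300 mV = 38.30 V.
C = 5.372×10^-12 F
5.372×10^-12 F × (1 pF / 1.000×10^-12 F) = 5.372 pF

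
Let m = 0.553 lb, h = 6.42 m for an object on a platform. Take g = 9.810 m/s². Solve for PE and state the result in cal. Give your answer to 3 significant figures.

3.78 cal

Directly: PE = mgh.
m = 0.553 lb = 0.2508 kg; h = 6.42 m; g = 9.810 m/s².
PE = 15.80 J
15.80 J × (1 cal / 4.184 J) = 3.776 cal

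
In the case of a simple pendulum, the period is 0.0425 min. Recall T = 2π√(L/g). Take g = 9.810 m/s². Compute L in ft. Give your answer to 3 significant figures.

5.30 ft

Rearranging: L = g·(T/2π)².
T = 0.0425 min = 2.550 s; g = 9.810 m/s².
L = 1.616 m
1.616 m × (1 ft / 0.3048 m) = 5.301 ft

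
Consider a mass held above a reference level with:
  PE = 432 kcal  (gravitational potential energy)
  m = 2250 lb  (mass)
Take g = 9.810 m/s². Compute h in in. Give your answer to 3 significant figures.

7110 in

Rearranging PE = m·g·h for h: h = PE/(m·g).
PE = 432 kcal = 1.807×10^6 J; m = 2250 lb = 1021 kg; g = 9.810 m/s².
h = 180.5 m
180.5 m × (1 in / 0.02540 m) = 7108 in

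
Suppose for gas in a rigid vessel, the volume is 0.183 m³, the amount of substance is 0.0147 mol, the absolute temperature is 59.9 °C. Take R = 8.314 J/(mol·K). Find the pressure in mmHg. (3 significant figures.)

From the ideal-gas law: P = nRT/V.
V = 0.183 m³; n = 0.0147 mol; T = 59.9 °C = 333.0 K; R = 8.314 J/(mol·K).
P = 222.4 Pa
222.4 Pa × (1 mmHg / 133.3 Pa) = 1.668 mmHg

1.67 mmHg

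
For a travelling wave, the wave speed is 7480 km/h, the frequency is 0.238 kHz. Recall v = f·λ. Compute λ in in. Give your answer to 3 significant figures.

Solving v = f·λ for λ: λ = v/f.
v = 7480 km/h = 2078 m/s; f = 0.238 kHz = 238.0 Hz.
λ = 8.730 m
8.730 m × (1 in / 0.02540 m) = 343.7 in

344 in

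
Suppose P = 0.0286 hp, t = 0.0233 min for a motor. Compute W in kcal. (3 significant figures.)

0.00713 kcal

Solving P = W/t for W: W = P·t.
P = 0.0286 hp = 21.33 W; t = 0.0233 min = 1.398 s.
W = 29.82 J
29.82 J × (1 kcal / 4184 J) = 0.007126 kcal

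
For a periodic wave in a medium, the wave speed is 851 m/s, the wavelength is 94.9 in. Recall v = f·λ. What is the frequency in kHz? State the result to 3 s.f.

0.353 kHz

Rearranging: f = v/λ.
v = 851 m/s; λ = 94.9 in = 2.410 m.
f = 353.0 Hz
353.0 Hz × (1 kHz / 1000 Hz) = 0.3530 kHz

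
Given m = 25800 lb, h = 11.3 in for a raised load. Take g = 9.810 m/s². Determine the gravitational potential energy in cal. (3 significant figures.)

Directly: PE = mgh.
m = 25800 lb = 11703 kg; h = 11.3 in = 0.2870 m; g = 9.810 m/s².
PE = 32951 J
32951 J × (1 cal / 4.184 J) = 7875 cal

7880 cal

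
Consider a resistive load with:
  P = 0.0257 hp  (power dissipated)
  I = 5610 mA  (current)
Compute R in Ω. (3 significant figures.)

0.609 Ω

Rearranging P = I²R for R: R = P/I².
P = 0.0257 hp = 19.16 W; I = 5610 mA = 5.610 A.
R = 0.6089 Ω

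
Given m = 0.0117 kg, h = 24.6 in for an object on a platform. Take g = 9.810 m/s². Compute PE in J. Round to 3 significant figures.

PE is given directly by: PE = mgh.
m = 0.0117 kg; h = 24.6 in = 0.6248 m; g = 9.810 m/s².
PE = 0.07172 J

0.0717 J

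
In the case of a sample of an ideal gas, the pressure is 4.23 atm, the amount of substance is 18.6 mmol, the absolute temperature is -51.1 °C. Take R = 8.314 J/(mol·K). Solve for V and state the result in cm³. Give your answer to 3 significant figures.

From the ideal-gas law: V = nRT/P.
P = 4.23 atm = 4.286×10^5 Pa; n = 18.6 mmol = 0.01860 mol; T = -51.1 °C = 222.0 K; R = 8.314 J/(mol·K).
V = 8.012×10^-5 m³
8.012×10^-5 m³ × (1 cm³ / 1.000×10^-6 m³) = 80.12 cm³

80.1 cm³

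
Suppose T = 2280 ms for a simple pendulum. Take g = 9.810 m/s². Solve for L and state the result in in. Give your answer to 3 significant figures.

50.9 in

Rearranging T = 2π√(L/g) for L: L = g·(T/2π)².
T = 2280 ms = 2.280 s; g = 9.810 m/s².
L = 1.292 m
1.292 m × (1 in / 0.02540 m) = 50.86 in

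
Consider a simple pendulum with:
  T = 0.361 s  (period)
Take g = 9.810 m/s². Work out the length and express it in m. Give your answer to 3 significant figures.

0.0324 m

Rearranging T = 2π√(L/g) for L: L = g·(T/2π)².
T = 0.361 s; g = 9.810 m/s².
L = 0.03238 m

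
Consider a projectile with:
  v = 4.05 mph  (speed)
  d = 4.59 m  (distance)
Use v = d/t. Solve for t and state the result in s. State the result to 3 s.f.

Rearranging v = d/t for t: t = d/v.
v = 4.05 mph = 1.811 m/s; d = 4.59 m.
t = 2.535 s

2.54 s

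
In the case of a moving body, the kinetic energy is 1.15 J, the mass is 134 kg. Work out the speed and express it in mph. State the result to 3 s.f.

Solving KE = ½mv² for v: v = √(2·KE/m).
KE = 1.15 J; m = 134 kg.
v = 0.1310 m/s
0.1310 m/s × (1 mph / 0.4470 m/s) = 0.2931 mph

0.293 mph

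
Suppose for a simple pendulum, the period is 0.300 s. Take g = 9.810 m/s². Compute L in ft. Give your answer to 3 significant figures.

0.0734 ft

Solving T = 2π√(L/g) for L: L = g·(T/2π)².
T = 0.300 s; g = 9.810 m/s².
L = 0.02236 m
0.02236 m × (1 ft / 0.3048 m) = 0.07337 ft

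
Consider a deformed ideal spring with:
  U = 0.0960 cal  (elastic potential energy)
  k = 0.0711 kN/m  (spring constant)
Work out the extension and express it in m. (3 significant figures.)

0.106 m

Rearranging U = ½k·x² for x: x = √(2U/k).
U = 0.0960 cal = 0.4017 J; k = 0.0711 kN/m = 71.10 N/m.
x = 0.1063 m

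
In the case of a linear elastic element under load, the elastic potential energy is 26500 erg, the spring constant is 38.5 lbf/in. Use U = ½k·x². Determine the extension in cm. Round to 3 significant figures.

0.0887 cm

Rearranging U = ½k·x² for x: x = √(2U/k).
U = 26500 erg = 0.002650 J; k = 38.5 lbf/in = 6742 N/m.
x = 8.866×10^-4 m
8.866×10^-4 m × (1 cm / 0.01000 m) = 0.08866 cm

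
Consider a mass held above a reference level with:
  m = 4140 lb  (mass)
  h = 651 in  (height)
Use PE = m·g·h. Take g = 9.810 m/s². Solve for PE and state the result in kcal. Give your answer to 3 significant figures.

72.8 kcal

PE is given directly by: PE = mgh.
m = 4140 lb = 1878 kg; h = 651 in = 16.54 m; g = 9.810 m/s².
PE = 3.046×10^5 J
3.046×10^5 J × (1 kcal / 4184 J) = 72.80 kcal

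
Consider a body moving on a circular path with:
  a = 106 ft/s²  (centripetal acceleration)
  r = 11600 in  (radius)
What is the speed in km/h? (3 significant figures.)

Solving a = v²/r for v: v = √(a·r).
a = 106 ft/s² = 32.31 m/s²; r = 11600 in = 294.6 m.
v = 97.57 m/s
97.57 m/s × (1 km/h / 0.2778 m/s) = 351.2 km/h

351 km/h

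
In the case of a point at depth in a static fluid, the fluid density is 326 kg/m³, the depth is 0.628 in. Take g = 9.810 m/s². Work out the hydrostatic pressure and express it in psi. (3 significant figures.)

0.00740 psi

P is given directly by: P = ρgh.
ρ = 326 kg/m³; h = 0.628 in = 0.01595 m; g = 9.810 m/s².
P = 51.01 Pa
51.01 Pa × (1 psi / 6895 Pa) = 0.007399 psi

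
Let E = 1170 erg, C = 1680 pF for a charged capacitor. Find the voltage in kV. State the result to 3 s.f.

Rearranging E = ½C·V² for V: V = √(2E/C).
E = 1170 erg = 1.170×10^-4 J; C = 1680 pF = 1.680×10^-9 F.
V = 373.2 V
373.2 V × (1 kV / 1000 V) = 0.3732 kV

0.373 kV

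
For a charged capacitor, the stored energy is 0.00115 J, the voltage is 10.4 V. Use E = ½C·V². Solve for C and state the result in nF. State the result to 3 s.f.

Rearranging: C = 2E/V².
E = 0.00115 J; V = 10.4 V.
C = 2.126×10^-5 F
2.126×10^-5 F × (1 nF / 1.000×10^-9 F) = 21265 nF

21300 nF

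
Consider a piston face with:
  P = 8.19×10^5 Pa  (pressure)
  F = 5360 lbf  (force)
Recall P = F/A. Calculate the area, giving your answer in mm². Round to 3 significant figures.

29100 mm²

Solving P = F/A for A: A = F/P.
P = 8.19×10^5 Pa; F = 5360 lbf = 23842 N.
A = 0.02911 m²
0.02911 m² × (1 mm² / 1.000×10^-6 m²) = 29112 mm²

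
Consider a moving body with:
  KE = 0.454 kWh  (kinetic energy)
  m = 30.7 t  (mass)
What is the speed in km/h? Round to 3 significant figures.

37.1 km/h

Rearranging: v = √(2·KE/m).
KE = 0.454 kWh = 1.634×10^6 J; m = 30.7 t = 30700 kg.
v = 10.32 m/s
10.32 m/s × (1 km/h / 0.2778 m/s) = 37.15 km/h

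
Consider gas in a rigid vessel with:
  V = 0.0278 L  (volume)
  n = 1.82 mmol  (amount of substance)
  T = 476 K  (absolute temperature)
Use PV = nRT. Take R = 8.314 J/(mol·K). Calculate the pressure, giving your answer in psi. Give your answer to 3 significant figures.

37.6 psi

From the ideal-gas law: P = nRT/V.
V = 0.0278 L = 2.780×10^-5 m³; n = 1.82 mmol = 0.001820 mol; T = 476 K; R = 8.314 J/(mol·K).
P = 2.591×10^5 Pa
2.591×10^5 Pa × (1 psi / 6895 Pa) = 37.58 psi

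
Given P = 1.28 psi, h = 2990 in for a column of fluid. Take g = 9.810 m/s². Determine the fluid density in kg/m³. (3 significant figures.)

11.8 kg/m³

Rearranging P = ρ·g·h for ρ: ρ = P/(g·h).
P = 1.28 psi = 8825 Pa; h = 2990 in = 75.95 m; g = 9.810 m/s².
ρ = 11.85 kg/m³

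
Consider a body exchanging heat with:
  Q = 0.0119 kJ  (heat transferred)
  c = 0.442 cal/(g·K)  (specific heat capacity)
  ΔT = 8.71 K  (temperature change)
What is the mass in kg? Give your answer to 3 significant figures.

7.39×10^-4 kg

Solving Q = m·c·ΔT for m: m = Q/(c·ΔT).
Q = 0.0119 kJ = 11.90 J; c = 0.442 cal/(g·K) = 1849 J/(kg·K); ΔT = 8.71 K.
m = 7.388×10^-4 kg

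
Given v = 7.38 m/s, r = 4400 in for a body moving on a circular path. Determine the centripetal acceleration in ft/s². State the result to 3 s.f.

1.60 ft/s²

Directly: a = v²/r.
v = 7.38 m/s; r = 4400 in = 111.8 m.
a = 0.4873 m/s²
0.4873 m/s² × (1 ft/s² / 0.3048 m/s²) = 1.599 ft/s²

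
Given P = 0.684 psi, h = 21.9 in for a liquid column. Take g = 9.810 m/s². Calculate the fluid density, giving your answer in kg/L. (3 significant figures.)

0.864 kg/L

Rearranging: ρ = P/(g·h).
P = 0.684 psi = 4716 Pa; h = 21.9 in = 0.5563 m; g = 9.810 m/s².
ρ = 864.2 kg/m³
864.2 kg/m³ × (1 kg/L / 1000 kg/m³) = 0.8642 kg/L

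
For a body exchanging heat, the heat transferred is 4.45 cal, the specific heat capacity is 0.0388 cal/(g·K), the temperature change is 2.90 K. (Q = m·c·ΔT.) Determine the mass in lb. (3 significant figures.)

Rearranging Q = m·c·ΔT for m: m = Q/(c·ΔT).
Q = 4.45 cal = 18.62 J; c = 0.0388 cal/(g·K) = 162.3 J/(kg·K); ΔT = 2.90 K.
m = 0.03955 kg
0.03955 kg × (1 lb / 0.4536 kg) = 0.08719 lb

0.0872 lb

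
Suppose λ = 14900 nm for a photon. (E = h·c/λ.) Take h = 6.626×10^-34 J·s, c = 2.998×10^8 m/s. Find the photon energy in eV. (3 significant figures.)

Directly: E = hc/λ.
λ = 14900 nm = 1.490×10^-5 m; h = 6.626×10^-34 J·s; c = 2.998×10^8 m/s.
E = 1.333×10^-20 J
1.333×10^-20 J × (1 eV / 1.602×10^-19 J) = 0.08321 eV

0.0832 eV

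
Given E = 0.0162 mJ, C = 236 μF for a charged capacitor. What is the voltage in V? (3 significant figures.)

Rearranging E = ½C·V² for V: V = √(2E/C).
E = 0.0162 mJ = 1.620×10^-5 J; C = 236 μF = 2.360×10^-4 F.
V = 0.3705 V

0.371 V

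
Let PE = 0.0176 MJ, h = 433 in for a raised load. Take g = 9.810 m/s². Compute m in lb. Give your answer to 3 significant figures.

Solving PE = m·g·h for m: m = PE/(g·h).
PE = 0.0176 MJ = 17600 J; h = 433 in = 11.00 m; g = 9.810 m/s².
m = 163.1 kg
163.1 kg × (1 lb / 0.4536 kg) = 359.6 lb

360 lb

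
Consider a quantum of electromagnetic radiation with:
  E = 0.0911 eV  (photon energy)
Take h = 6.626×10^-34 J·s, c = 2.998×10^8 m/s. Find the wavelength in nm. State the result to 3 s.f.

Solving E = h·c/λ for λ: λ = hc/E.
E = 0.0911 eV = 1.460×10^-20 J; h = 6.626×10^-34 J·s; c = 2.998×10^8 m/s.
λ = 1.361×10^-5 m
1.361×10^-5 m × (1 nm / 1.000×10^-9 m) = 13610 nm

13600 nm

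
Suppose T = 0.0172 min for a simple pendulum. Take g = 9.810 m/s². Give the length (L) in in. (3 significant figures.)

Rearranging T = 2π√(L/g) for L: L = g·(T/2π)².
T = 0.0172 min = 1.032 s; g = 9.810 m/s².
L = 0.2646 m
0.2646 m × (1 in / 0.02540 m) = 10.42 in

10.4 in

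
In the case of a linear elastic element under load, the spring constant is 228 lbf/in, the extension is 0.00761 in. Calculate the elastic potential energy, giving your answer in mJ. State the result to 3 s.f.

0.746 mJ

Directly: U = ½kx².
k = 228 lbf/in = 39929 N/m; x = 0.00761 in = 1.933×10^-4 m.
U = 7.459×10^-4 J  (the unit combination reduces to kg·m²/s² = J)
7.459×10^-4 J × (1 mJ / 0.001000 J) = 0.7459 mJ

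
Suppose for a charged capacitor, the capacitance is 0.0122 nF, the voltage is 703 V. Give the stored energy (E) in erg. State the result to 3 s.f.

E is given directly by: E = ½CV².
C = 0.0122 nF = 1.220×10^-11 F; V = 703 V.
E = 3.015×10^-6 J  (the unit combination reduces to kg·m²/s² = J)
3.015×10^-6 J × (1 erg / 1.000×10^-7 J) = 30.15 erg

30.1 erg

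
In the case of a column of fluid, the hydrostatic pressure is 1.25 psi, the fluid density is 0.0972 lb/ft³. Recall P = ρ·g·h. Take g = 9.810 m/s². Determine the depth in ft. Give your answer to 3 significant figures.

Rearranging: h = P/(ρ·g).
P = 1.25 psi = 8618 Pa; ρ = 0.0972 lb/ft³ = 1.557 kg/m³; g = 9.810 m/s².
h = 564.3 m
564.3 m × (1 ft / 0.3048 m) = 1851 ft

1850 ft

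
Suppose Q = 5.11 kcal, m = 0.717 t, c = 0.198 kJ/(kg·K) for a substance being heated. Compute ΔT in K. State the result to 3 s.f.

Solving Q = m·c·ΔT for ΔT: ΔT = Q/(m·c).
Q = 5.11 kcal = 21380 J; m = 0.717 t = 717.0 kg; c = 0.198 kJ/(kg·K) = 198.0 J/(kg·K).
ΔT = 0.1506 K

0.151 K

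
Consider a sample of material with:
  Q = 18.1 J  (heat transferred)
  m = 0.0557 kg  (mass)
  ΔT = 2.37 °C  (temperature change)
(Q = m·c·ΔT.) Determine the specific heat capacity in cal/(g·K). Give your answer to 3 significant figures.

0.0328 cal/(g·K)

Rearranging: c = Q/(m·ΔT).
Q = 18.1 J; m = 0.0557 kg; ΔT = 2.37 °C = 2.370 K.
c = 137.1 J/(kg·K)
137.1 J/(kg·K) × (1 cal/(g·K) / 4184 J/(kg·K)) = 0.03277 cal/(g·K)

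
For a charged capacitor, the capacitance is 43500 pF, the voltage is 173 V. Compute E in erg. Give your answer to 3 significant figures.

6510 erg

Directly: E = ½CV².
C = 43500 pF = 4.350×10^-8 F; V = 173 V.
E = 6.510×10^-4 J
6.510×10^-4 J × (1 erg / 1.000×10^-7 J) = 6510 erg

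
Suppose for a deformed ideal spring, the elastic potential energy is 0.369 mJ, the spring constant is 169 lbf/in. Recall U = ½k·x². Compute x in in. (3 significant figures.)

Rearranging: x = √(2U/k).
U = 0.369 mJ = 3.690×10^-4 J; k = 169 lbf/in = 29596 N/m.
x = 1.579×10^-4 m
1.579×10^-4 m × (1 in / 0.02540 m) = 0.006217 in

0.00622 in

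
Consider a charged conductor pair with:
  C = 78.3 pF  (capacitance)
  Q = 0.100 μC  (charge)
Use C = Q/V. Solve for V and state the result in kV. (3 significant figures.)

Rearranging C = Q/V for V: V = Q/C.
C = 78.3 pF = 7.830×10^-11 F; Q = 0.100 μC = 1.000×10^-7 C.
V = 1277 V  (the unit combination reduces to kg·m²/(A·s³) = V)
1277 V × (1 kV / 1000 V) = 1.277 kV

1.28 kV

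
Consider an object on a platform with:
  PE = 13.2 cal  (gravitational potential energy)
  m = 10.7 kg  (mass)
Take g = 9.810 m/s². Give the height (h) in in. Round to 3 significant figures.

20.7 in

Rearranging: h = PE/(m·g).
PE = 13.2 cal = 55.23 J; m = 10.7 kg; g = 9.810 m/s².
h = 0.5262 m
0.5262 m × (1 in / 0.02540 m) = 20.71 in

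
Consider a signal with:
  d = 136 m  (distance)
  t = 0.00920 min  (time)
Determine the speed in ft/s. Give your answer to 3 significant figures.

v is given directly by: v = d/t.
d = 136 m; t = 0.00920 min = 0.5520 s.
v = 246.4 m/s
246.4 m/s × (1 ft/s / 0.3048 m/s) = 808.3 ft/s

808 ft/s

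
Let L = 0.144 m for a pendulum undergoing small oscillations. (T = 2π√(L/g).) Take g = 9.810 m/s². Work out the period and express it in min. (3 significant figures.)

0.0127 min

T is given directly by: T = 2π√(L/g).
L = 0.144 m; g = 9.810 m/s².
T = 0.7612 s
0.7612 s × (1 min / 60.00 s) = 0.01269 min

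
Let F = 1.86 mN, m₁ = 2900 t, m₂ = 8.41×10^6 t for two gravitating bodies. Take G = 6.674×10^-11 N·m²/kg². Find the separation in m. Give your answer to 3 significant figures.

29600 m

Rearranging F = G·m₁·m₂/r² for r: r = √(G·m₁m₂/F).
F = 1.86 mN = 0.001860 N; m₁ = 2900 t = 2.900×10^6 kg; m₂ = 8.41×10^6 t = 8.410×10^9 kg; G = 6.674×10^-11 N·m²/kg².
r = 29582 m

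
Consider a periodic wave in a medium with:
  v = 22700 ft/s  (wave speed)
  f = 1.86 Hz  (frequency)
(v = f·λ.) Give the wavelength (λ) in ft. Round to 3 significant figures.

12200 ft

Rearranging: λ = v/f.
v = 22700 ft/s = 6919 m/s; f = 1.86 Hz.
λ = 3720 m
3720 m × (1 ft / 0.3048 m) = 12204 ft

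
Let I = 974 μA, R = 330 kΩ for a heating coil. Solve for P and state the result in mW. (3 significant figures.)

313 mW

P is given directly by: P = I²R.
I = 974 μA = 9.740×10^-4 A; R = 330 kΩ = 3.300×10^5 Ω.
P = 0.3131 W
0.3131 W × (1 mW / 0.001000 W) = 313.1 mW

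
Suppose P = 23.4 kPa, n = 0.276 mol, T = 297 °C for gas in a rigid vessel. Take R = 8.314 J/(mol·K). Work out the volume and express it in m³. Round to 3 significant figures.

From the ideal-gas law: V = nRT/P.
P = 23.4 kPa = 23400 Pa; n = 0.276 mol; T = 297 °C = 570.1 K; R = 8.314 J/(mol·K).
V = 0.05591 m³

0.0559 m³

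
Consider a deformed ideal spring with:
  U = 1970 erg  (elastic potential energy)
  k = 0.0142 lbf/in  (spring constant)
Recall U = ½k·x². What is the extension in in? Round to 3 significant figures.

Rearranging: x = √(2U/k).
U = 1970 erg = 1.970×10^-4 J; k = 0.0142 lbf/in = 2.487 N/m.
x = 0.01259 m
0.01259 m × (1 in / 0.02540 m) = 0.4956 in

0.496 in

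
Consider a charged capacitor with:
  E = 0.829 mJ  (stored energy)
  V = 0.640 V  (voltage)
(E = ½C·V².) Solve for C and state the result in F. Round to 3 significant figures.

0.00405 F

Solving E = ½C·V² for C: C = 2E/V².
E = 0.829 mJ = 8.290×10^-4 J; V = 0.640 V.
C = 0.004048 F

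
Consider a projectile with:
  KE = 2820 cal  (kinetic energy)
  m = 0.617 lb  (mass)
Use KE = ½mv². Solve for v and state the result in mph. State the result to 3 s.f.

Solving KE = ½mv² for v: v = √(2·KE/m).
KE = 2820 cal = 11799 J; m = 0.617 lb = 0.2799 kg.
v = 290.4 m/s
290.4 m/s × (1 mph / 0.4470 m/s) = 649.6 mph

650 mph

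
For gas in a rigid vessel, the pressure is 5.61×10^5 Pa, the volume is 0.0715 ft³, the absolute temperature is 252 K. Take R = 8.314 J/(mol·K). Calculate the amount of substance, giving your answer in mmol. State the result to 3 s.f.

542 mmol

From the ideal-gas law: n = PV/(RT).
P = 5.61×10^5 Pa; V = 0.0715 ft³ = 0.002025 m³; T = 252 K; R = 8.314 J/(mol·K).
n = 0.5421 mol
0.5421 mol × (1 mmol / 0.001000 mol) = 542.1 mmol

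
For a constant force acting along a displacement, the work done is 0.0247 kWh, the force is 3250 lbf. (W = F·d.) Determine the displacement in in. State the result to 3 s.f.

242 in

Solving W = F·d for d: d = W/F.
W = 0.0247 kWh = 88920 J; F = 3250 lbf = 14457 N.
d = 6.151 m
6.151 m × (1 in / 0.02540 m) = 242.2 in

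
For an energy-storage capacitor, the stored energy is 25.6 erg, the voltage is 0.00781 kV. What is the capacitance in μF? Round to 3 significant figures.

Rearranging: C = 2E/V².
E = 25.6 erg = 2.560×10^-6 J; V = 0.00781 kV = 7.810 V.
C = 8.394×10^-8 F
8.394×10^-8 F × (1 μF / 1.000×10^-6 F) = 0.08394 μF

0.0839 μF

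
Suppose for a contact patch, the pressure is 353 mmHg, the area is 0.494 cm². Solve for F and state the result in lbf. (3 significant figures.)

Solving P = F/A for F: F = P·A.
P = 353 mmHg = 47063 Pa; A = 0.494 cm² = 4.940×10^-5 m².
F = 2.325 N
2.325 N × (1 lbf / 4.448 N) = 0.5227 lbf

0.523 lbf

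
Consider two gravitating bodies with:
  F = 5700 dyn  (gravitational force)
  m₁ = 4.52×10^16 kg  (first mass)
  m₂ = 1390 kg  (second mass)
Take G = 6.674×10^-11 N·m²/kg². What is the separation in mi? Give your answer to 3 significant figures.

169 mi

From Newton's law of gravitation: r = √(G·m₁m₂/F).
F = 5700 dyn = 0.05700 N; m₁ = 4.52×10^16 kg; m₂ = 1390 kg; G = 6.674×10^-11 N·m²/kg².
r = 2.712×10^5 m
2.712×10^5 m × (1 mi / 1609 m) = 168.5 mi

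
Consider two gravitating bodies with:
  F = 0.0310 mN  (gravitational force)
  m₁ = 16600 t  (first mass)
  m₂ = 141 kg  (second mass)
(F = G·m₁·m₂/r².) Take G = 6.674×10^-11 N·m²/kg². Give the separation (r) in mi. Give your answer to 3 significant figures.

0.0441 mi

Solving F = G·m₁·m₂/r² for r: r = √(G·m₁m₂/F).
F = 0.0310 mN = 3.100×10^-5 N; m₁ = 16600 t = 1.660×10^7 kg; m₂ = 141 kg; G = 6.674×10^-11 N·m²/kg².
r = 70.99 m
70.99 m × (1 mi / 1609 m) = 0.04411 mi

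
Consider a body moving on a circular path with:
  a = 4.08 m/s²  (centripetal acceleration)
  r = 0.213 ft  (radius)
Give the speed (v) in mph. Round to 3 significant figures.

1.15 mph

Solving a = v²/r for v: v = √(a·r).
a = 4.08 m/s²; r = 0.213 ft = 0.06492 m.
v = 0.5147 m/s
0.5147 m/s × (1 mph / 0.4470 m/s) = 1.151 mph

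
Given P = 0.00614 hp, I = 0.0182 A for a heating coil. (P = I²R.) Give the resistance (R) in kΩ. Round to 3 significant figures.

Rearranging: R = P/I².
P = 0.00614 hp = 4.579 W; I = 0.0182 A.
R = 13823 Ω
13823 Ω × (1 kΩ / 1000 Ω) = 13.82 kΩ

13.8 kΩ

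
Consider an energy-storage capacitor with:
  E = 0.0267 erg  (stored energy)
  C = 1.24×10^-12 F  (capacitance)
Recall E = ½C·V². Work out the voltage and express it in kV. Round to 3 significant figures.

Solving E = ½C·V² for V: V = √(2E/C).
E = 0.0267 erg = 2.670×10^-9 J; C = 1.24×10^-12 F.
V = 65.62 V
65.62 V × (1 kV / 1000 V) = 0.06562 kV

0.0656 kV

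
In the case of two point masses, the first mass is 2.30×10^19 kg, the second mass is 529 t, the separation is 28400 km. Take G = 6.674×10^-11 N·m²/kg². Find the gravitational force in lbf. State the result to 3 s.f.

0.226 lbf

From Newton's law of gravitation: F = Gm₁m₂/r².
m₁ = 2.30×10^19 kg; m₂ = 529 t = 5.290×10^5 kg; r = 28400 km = 2.840×10^7 m; G = 6.674×10^-11 N·m²/kg².
F = 1.007 N  (the unit combination reduces to kg·m/s² = N)
1.007 N × (1 lbf / 4.448 N) = 0.2263 lbf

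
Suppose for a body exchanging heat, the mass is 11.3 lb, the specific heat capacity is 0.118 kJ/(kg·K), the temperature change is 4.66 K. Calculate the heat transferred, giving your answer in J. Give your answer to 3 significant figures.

Q is given directly by: Q = mcΔT.
m = 11.3 lb = 5.126 kg; c = 0.118 kJ/(kg·K) = 118.0 J/(kg·K); ΔT = 4.66 K.
Q = 2818 J

2820 J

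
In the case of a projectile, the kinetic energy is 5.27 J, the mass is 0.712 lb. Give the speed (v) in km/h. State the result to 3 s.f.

Solving KE = ½mv² for v: v = √(2·KE/m).
KE = 5.27 J; m = 0.712 lb = 0.3230 kg.
v = 5.713 m/s
5.713 m/s × (1 km/h / 0.2778 m/s) = 20.57 km/h

20.6 km/h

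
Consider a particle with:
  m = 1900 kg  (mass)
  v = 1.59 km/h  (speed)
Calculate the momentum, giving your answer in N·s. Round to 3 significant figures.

Directly: p = mv.
m = 1900 kg; v = 1.59 km/h = 0.4417 m/s.
p = 839.2 kg·m/s
Since 1 N·s = 1 kg·m/s, 839.2 N·s.

839 N·s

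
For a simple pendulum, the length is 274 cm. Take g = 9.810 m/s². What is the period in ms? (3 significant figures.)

T is given directly by: T = 2π√(L/g).
L = 274 cm = 2.740 m; g = 9.810 m/s².
T = 3.321 s
3.321 s × (1 ms / 0.001000 s) = 3321 ms

3320 ms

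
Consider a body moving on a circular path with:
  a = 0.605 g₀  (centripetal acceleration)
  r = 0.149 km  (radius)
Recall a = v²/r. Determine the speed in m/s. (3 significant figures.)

29.7 m/s

Rearranging: v = √(a·r).
a = 0.605 g₀ = 5.933 m/s²; r = 0.149 km = 149.0 m.
v = 29.73 m/s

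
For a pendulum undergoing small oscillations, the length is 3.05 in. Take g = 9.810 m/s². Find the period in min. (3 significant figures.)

T is given directly by: T = 2π√(L/g).
L = 3.05 in = 0.07747 m; g = 9.810 m/s².
T = 0.5584 s
0.5584 s × (1 min / 60.00 s) = 0.009306 min

0.00931 min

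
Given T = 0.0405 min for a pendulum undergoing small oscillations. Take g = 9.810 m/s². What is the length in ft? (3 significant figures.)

Solving T = 2π√(L/g) for L: L = g·(T/2π)².
T = 0.0405 min = 2.430 s; g = 9.810 m/s².
L = 1.467 m
1.467 m × (1 ft / 0.3048 m) = 4.814 ft

4.81 ft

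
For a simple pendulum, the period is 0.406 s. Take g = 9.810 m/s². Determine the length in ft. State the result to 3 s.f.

0.134 ft

Rearranging T = 2π√(L/g) for L: L = g·(T/2π)².
T = 0.406 s; g = 9.810 m/s².
L = 0.04096 m
0.04096 m × (1 ft / 0.3048 m) = 0.1344 ft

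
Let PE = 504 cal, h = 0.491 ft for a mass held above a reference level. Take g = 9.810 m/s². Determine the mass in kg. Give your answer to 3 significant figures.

Rearranging: m = PE/(g·h).
PE = 504 cal = 2109 J; h = 0.491 ft = 0.1497 m; g = 9.810 m/s².
m = 1436 kg

1440 kg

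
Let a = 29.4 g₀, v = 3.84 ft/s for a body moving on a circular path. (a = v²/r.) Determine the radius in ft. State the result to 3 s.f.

Rearranging a = v²/r for r: r = v²/a.
a = 29.4 g₀ = 288.3 m/s²; v = 3.84 ft/s = 1.170 m/s.
r = 0.004751 m
0.004751 m × (1 ft / 0.3048 m) = 0.01559 ft

0.0156 ft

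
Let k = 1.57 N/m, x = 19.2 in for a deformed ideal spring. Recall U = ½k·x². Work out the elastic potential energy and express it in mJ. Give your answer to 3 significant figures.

Directly: U = ½kx².
k = 1.57 N/m; x = 19.2 in = 0.4877 m.
U = 0.1867 J
0.1867 J × (1 mJ / 0.001000 J) = 186.7 mJ

187 mJ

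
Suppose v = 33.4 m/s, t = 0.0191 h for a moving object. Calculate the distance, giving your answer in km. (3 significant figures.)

2.30 km

Solving v = d/t for d: d = v·t.
v = 33.4 m/s; t = 0.0191 h = 68.76 s.
d = 2297 m
2297 m × (1 km / 1000 m) = 2.297 km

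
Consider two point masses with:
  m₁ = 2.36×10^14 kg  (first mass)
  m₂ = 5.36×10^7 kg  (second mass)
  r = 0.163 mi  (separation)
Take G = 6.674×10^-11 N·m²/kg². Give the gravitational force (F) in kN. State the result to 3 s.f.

12300 kN

F is given directly by: F = Gm₁m₂/r².
m₁ = 2.36×10^14 kg; m₂ = 5.36×10^7 kg; r = 0.163 mi = 262.3 m; G = 6.674×10^-11 N·m²/kg².
F = 1.227×10^7 N
1.227×10^7 N × (1 kN / 1000 N) = 12268 kN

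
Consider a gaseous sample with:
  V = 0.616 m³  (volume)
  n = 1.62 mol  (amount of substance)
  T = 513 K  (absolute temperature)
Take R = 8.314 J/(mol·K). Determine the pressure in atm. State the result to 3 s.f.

0.111 atm

From the ideal-gas law: P = nRT/V.
V = 0.616 m³; n = 1.62 mol; T = 513 K; R = 8.314 J/(mol·K).
P = 11217 Pa  (the unit combination reduces to kg/(m·s²) = Pa)
11217 Pa × (1 atm / 1.013×10^5 Pa) = 0.1107 atm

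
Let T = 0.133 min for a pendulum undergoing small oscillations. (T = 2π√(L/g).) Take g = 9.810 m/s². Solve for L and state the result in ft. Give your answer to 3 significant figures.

51.9 ft

Solving T = 2π√(L/g) for L: L = g·(T/2π)².
T = 0.133 min = 7.980 s; g = 9.810 m/s².
L = 15.82 m
15.82 m × (1 ft / 0.3048 m) = 51.92 ft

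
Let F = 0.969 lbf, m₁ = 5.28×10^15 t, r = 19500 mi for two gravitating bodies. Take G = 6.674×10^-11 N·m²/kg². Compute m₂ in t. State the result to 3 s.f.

From Newton's law of gravitation: m₂ = F·r²/(G·m₁).
F = 0.969 lbf = 4.310 N; m₁ = 5.28×10^15 t = 5.280×10^18 kg; r = 19500 mi = 3.138×10^7 m; G = 6.674×10^-11 N·m²/kg².
m₂ = 1.205×10^7 kg
1.205×10^7 kg × (1 t / 1000 kg) = 12046 t

12000 t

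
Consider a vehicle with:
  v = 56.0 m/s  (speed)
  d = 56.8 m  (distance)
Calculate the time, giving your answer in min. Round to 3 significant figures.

Rearranging v = d/t for t: t = d/v.
v = 56.0 m/s; d = 56.8 m.
t = 1.014 s
1.014 s × (1 min / 60.00 s) = 0.01690 min

0.0169 min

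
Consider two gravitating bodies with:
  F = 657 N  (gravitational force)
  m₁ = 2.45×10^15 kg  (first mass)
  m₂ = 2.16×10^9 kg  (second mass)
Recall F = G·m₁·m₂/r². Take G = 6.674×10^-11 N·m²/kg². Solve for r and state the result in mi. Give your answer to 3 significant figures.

456 mi

From Newton's law of gravitation: r = √(G·m₁m₂/F).
F = 657 N; m₁ = 2.45×10^15 kg; m₂ = 2.16×10^9 kg; G = 6.674×10^-11 N·m²/kg².
r = 7.332×10^5 m
7.332×10^5 m × (1 mi / 1609 m) = 455.6 mi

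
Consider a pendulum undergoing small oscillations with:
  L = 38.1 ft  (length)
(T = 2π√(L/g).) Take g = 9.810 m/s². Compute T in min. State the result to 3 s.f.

T is given directly by: T = 2π√(L/g).
L = 38.1 ft = 11.61 m; g = 9.810 m/s².
T = 6.836 s
6.836 s × (1 min / 60.00 s) = 0.1139 min

0.114 min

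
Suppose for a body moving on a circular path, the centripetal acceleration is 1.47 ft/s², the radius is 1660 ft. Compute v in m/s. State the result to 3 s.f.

Rearranging a = v²/r for v: v = √(a·r).
a = 1.47 ft/s² = 0.4481 m/s²; r = 1660 ft = 506.0 m.
v = 15.06 m/s

15.1 m/s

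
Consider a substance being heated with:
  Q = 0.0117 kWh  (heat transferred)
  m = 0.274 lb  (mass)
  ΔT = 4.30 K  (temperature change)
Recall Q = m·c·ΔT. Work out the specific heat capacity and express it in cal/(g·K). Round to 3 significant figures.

18.8 cal/(g·K)

Rearranging Q = m·c·ΔT for c: c = Q/(m·ΔT).
Q = 0.0117 kWh = 42120 J; m = 0.274 lb = 0.1243 kg; ΔT = 4.30 K.
c = 78814 J/(kg·K)
78814 J/(kg·K) × (1 cal/(g·K) / 4184 J/(kg·K)) = 18.84 cal/(g·K)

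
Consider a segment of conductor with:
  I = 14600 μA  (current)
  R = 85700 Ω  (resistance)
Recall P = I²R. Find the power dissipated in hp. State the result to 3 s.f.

Directly: P = I²R.
I = 14600 μA = 0.01460 A; R = 85700 Ω.
P = 18.27 W  (the unit combination reduces to kg·m²/s³ = W)
18.27 W × (1 hp / 745.7 W) = 0.02450 hp

0.0245 hp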